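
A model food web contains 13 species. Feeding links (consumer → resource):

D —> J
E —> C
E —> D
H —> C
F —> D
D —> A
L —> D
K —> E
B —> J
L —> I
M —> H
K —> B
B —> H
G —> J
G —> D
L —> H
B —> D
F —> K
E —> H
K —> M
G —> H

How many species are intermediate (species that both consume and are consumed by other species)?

6

Intermediate species (has both prey and predators): H, D, E, M, B, K.
Count: 6.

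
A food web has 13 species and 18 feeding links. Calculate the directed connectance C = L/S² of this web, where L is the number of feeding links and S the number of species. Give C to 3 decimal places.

C = 0.107

The web has S = 13 species and L = 18 feeding links.
C = L / S² = 18 / 169 = 0.1065 ≈ 0.107.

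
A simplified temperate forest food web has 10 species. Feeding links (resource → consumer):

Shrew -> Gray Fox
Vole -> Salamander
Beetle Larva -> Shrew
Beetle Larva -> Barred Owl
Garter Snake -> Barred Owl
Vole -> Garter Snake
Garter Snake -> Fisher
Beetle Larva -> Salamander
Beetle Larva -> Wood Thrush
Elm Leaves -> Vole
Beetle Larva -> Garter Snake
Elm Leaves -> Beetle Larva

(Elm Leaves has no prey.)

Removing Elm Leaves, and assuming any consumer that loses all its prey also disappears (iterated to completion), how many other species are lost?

Remove Elm Leaves.
Round 1: Vole (all prey gone), Beetle Larva (all prey gone) → extinct.
Round 2: Salamander (all prey gone), Garter Snake (all prey gone), Shrew (all prey gone), Wood Thrush (all prey gone) → extinct.
Round 3: Fisher (all prey gone), Barred Owl (all prey gone), Gray Fox (all prey gone) → extinct.
No further losses. Total secondary extinctions: 9.

9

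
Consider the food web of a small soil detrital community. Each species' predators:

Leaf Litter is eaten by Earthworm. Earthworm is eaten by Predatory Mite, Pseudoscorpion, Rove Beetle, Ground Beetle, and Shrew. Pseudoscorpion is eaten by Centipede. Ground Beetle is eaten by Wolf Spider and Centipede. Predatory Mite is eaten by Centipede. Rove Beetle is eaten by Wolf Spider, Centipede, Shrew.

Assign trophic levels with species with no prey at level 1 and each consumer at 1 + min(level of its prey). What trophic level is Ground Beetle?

Trophic level 3

Leaf Litter has no prey (basal) → level 1.
Earthworm eats Leaf Litter → level 2.
Ground Beetle eats Earthworm → level 3.
No prey of Ground Beetle is below level 2, so 3 is the minimum.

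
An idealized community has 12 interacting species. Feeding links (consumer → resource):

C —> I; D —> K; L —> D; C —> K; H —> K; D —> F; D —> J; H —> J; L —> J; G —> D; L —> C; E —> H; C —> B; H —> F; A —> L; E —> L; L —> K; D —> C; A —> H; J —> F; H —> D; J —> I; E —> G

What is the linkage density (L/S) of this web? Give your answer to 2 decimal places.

There are L = 23 links among S = 12 species.
L/S = 23/12 = 1.9167 ≈ 1.92.

L/S = 1.92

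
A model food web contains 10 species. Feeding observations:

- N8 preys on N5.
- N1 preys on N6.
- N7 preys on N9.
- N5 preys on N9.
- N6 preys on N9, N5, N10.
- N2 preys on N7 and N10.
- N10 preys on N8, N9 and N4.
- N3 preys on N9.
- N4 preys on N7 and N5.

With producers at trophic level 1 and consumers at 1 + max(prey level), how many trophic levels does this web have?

Producers (level 1): N9.
N9 → N7 → N4 → N10 → N6 → N1 gives N1 level 6.
No species has a prey at level 6, so no species reaches level 7.

6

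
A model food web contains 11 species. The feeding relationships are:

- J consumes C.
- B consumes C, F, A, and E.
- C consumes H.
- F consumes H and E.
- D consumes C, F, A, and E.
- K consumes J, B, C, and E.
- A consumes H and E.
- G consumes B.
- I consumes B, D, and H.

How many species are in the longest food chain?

One longest chain: E → A → B → G.
It has 4 species and 3 links.

4 species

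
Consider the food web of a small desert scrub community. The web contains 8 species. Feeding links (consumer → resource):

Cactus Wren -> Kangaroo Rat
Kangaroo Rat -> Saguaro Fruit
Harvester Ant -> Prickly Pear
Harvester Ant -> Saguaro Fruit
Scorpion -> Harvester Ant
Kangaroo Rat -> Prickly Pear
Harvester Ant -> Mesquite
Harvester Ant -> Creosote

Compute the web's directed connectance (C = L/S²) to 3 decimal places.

The web has S = 8 species and L = 8 feeding links.
C = L / S² = 8 / 64 = 0.1250 ≈ 0.125.

C = 0.125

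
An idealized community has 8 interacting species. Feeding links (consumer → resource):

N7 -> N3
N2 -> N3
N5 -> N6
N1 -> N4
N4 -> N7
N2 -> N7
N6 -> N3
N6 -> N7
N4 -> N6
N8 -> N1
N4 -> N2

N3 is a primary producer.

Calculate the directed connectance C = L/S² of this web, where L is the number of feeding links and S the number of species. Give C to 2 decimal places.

The web has S = 8 species and L = 11 feeding links.
C = L / S² = 11 / 64 = 0.1719 ≈ 0.17.

C = 0.17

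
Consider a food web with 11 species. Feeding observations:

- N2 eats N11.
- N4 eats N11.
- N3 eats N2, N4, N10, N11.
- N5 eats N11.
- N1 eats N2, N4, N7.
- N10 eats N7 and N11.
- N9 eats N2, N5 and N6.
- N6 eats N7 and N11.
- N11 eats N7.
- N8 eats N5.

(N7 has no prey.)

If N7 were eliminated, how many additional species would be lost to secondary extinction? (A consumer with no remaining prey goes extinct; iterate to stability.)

10

Remove N7.
Round 1: N11 (all prey gone) → extinct.
Round 2: N5 (all prey gone), N2 (all prey gone), N6 (all prey gone), N10 (all prey gone), N4 (all prey gone) → extinct.
Round 3: N9 (all prey gone), N1 (all prey gone), N8 (all prey gone), N3 (all prey gone) → extinct.
No further losses. Total secondary extinctions: 10.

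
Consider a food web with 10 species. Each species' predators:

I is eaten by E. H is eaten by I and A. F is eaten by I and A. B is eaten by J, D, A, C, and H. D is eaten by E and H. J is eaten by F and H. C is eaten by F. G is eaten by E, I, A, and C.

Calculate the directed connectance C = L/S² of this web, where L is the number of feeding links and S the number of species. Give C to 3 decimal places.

C = 0.190

The web has S = 10 species and L = 19 feeding links.
C = L / S² = 19 / 100 = 0.1900 ≈ 0.190.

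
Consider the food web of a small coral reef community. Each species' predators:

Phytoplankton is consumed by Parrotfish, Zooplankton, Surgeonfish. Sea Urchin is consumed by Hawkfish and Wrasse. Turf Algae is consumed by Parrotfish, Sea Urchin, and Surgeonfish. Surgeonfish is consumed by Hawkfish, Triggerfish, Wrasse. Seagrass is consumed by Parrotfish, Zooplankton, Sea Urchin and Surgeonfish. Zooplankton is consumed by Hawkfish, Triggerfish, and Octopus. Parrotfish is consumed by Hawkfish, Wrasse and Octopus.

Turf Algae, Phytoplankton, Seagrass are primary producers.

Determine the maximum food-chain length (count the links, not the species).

2 links

One longest chain: Phytoplankton → Zooplankton → Octopus.
It has 3 species and 2 links.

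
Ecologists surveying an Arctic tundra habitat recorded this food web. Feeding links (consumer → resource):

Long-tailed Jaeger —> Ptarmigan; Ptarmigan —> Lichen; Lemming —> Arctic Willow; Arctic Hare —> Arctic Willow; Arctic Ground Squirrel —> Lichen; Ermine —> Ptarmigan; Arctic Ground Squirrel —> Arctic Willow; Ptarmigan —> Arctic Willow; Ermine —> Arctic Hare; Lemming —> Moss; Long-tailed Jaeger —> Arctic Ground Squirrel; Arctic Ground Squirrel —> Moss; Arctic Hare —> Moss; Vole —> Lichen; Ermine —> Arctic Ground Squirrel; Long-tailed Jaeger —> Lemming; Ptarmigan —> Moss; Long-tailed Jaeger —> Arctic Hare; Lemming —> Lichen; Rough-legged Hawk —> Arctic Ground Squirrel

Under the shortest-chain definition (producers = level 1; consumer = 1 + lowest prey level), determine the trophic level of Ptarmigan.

Moss is a producer → level 1.
Ptarmigan eats Moss → level 2.

Trophic level 2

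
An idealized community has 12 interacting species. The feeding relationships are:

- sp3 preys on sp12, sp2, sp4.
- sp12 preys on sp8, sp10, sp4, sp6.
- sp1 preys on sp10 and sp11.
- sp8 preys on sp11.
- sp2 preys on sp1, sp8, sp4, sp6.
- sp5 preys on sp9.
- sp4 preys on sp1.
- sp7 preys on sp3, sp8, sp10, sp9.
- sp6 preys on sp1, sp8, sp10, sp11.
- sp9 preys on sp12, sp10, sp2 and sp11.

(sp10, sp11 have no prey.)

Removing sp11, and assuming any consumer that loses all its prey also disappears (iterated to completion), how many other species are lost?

Remove sp11.
Round 1: sp8 (all prey gone) → extinct.
No further losses. Total secondary extinctions: 1.

1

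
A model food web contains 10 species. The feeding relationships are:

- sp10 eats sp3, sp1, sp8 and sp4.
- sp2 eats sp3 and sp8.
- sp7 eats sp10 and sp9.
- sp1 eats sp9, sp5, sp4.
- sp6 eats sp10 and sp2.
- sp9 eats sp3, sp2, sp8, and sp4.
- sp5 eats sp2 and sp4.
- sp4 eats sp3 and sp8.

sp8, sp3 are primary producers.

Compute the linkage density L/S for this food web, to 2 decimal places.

L/S = 2.10

There are L = 21 links among S = 10 species.
L/S = 21/10 = 2.1000 ≈ 2.10.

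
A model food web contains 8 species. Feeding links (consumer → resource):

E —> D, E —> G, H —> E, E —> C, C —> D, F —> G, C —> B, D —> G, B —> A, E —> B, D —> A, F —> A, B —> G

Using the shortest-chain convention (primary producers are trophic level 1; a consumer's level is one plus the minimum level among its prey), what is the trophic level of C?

Trophic level 3

A is a producer → level 1.
D eats A → level 2.
C eats D → level 3.
No prey of C is below level 2, so 3 is the minimum.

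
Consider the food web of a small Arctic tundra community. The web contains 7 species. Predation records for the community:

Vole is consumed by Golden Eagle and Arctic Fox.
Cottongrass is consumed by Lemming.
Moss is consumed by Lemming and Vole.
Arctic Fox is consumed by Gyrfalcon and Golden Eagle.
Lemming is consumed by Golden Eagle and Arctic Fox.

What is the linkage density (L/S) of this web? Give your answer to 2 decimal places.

L/S = 1.29

There are L = 9 links among S = 7 species.
L/S = 9/7 = 1.2857 ≈ 1.29.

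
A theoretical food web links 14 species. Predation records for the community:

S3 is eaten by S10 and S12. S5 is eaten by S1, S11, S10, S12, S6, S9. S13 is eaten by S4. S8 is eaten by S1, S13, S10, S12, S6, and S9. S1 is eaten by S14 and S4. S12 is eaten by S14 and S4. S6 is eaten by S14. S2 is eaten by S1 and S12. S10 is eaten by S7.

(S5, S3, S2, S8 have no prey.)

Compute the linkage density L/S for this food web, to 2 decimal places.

There are L = 23 links among S = 14 species.
L/S = 23/14 = 1.6429 ≈ 1.64.

L/S = 1.64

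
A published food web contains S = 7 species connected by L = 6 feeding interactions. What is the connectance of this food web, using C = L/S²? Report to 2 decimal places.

The web has S = 7 species and L = 6 feeding links.
C = L / S² = 6 / 49 = 0.1224 ≈ 0.12.

C = 0.12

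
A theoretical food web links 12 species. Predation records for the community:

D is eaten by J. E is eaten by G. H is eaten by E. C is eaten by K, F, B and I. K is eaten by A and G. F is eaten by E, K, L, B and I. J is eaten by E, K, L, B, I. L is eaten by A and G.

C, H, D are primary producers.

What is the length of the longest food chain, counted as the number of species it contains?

4 species

One longest chain: C → F → K → A.
It has 4 species and 3 links.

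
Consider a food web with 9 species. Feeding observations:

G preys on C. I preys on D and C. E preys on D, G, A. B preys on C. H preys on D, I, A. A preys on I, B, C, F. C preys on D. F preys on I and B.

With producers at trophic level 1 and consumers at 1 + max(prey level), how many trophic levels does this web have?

Producers (level 1): D.
D → C → I → F → A → E gives E level 6.
No species has a prey at level 6, so no species reaches level 7.

6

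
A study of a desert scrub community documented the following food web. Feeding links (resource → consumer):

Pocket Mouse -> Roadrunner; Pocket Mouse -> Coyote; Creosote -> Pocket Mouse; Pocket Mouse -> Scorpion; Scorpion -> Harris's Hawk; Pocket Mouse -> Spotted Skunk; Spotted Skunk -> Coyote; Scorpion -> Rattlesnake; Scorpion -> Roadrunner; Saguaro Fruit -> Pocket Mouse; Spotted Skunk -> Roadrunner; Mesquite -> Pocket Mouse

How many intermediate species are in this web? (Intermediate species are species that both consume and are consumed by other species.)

Intermediate species (has both prey and predators): Pocket Mouse, Spotted Skunk, Scorpion.
Count: 3.

3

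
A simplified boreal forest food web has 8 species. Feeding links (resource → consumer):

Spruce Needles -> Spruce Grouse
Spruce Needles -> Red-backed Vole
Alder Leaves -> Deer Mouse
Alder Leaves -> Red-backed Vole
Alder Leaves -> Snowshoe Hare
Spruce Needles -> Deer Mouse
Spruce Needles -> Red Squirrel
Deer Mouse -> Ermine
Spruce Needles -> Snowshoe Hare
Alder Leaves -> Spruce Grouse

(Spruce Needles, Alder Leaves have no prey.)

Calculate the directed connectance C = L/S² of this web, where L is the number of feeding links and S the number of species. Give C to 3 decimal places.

C = 0.156

The web has S = 8 species and L = 10 feeding links.
C = L / S² = 10 / 64 = 0.1562 ≈ 0.156.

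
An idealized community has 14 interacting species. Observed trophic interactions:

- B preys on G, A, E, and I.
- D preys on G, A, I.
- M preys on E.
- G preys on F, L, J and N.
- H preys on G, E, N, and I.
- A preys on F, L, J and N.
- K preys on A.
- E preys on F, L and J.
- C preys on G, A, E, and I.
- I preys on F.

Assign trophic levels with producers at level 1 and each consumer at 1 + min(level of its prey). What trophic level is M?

Trophic level 3

F is a producer → level 1.
E eats F → level 2.
M eats E → level 3.
No prey of M is below level 2, so 3 is the minimum.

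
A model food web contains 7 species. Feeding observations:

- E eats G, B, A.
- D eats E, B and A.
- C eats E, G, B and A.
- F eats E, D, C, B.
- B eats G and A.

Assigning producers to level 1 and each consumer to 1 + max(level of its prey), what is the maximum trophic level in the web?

5

Producers (level 1): A, G.
A → B → E → D → F gives F level 5.
No species has a prey at level 5, so no species reaches level 6.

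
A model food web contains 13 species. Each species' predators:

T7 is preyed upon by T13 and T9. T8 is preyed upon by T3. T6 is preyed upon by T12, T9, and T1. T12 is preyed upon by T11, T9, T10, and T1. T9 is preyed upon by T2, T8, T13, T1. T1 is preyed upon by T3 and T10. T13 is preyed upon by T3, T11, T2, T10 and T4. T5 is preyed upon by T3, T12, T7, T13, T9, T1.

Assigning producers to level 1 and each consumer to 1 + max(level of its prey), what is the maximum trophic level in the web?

Producers (level 1): T5, T6.
T5 → T12 → T9 → T1 → T3 gives T3 level 5.
No species has a prey at level 5, so no species reaches level 6.

5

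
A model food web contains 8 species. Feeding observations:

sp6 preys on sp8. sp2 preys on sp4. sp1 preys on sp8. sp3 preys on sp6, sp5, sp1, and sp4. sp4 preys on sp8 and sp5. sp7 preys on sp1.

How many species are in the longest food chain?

3 species

One longest chain: sp8 → sp4 → sp2.
It has 3 species and 2 links.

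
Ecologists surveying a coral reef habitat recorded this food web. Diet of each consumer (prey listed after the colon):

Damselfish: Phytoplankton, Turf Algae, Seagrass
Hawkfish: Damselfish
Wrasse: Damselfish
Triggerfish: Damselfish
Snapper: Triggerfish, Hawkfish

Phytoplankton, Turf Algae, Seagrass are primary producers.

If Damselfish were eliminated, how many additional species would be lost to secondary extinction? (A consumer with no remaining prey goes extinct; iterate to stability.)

4

Remove Damselfish.
Round 1: Wrasse (all prey gone), Triggerfish (all prey gone), Hawkfish (all prey gone) → extinct.
Round 2: Snapper (all prey gone) → extinct.
No further losses. Total secondary extinctions: 4.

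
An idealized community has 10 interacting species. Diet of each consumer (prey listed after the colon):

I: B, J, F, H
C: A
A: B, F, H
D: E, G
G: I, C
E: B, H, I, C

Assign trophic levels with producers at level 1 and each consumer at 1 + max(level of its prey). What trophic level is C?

B is a producer → level 1.
A eats B (level 1); other prey at levels: F 1, H 1 → level 2.
C eats A → level 3.

Trophic level 3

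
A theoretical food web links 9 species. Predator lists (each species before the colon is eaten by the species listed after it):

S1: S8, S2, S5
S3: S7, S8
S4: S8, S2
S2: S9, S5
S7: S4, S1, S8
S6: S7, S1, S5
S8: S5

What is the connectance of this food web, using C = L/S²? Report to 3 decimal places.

The web has S = 9 species and L = 16 feeding links.
C = L / S² = 16 / 81 = 0.1975 ≈ 0.198.

C = 0.198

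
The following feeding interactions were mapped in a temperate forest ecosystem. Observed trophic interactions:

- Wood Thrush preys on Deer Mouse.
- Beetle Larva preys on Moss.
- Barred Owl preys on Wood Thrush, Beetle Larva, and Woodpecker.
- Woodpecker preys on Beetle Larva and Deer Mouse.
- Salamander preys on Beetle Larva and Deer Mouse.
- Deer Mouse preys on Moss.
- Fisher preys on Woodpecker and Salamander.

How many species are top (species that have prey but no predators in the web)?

Top species (has prey, but nothing eats it): Barred Owl, Fisher.
Count: 2.

2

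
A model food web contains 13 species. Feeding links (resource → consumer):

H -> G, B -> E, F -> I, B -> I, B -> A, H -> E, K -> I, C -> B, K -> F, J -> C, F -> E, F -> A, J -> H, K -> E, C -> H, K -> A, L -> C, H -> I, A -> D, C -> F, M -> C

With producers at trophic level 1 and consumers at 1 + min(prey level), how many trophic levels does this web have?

Producers (level 1): J, M, K, L.
Following each consumer down to its lowest-level prey: J → C → B (levels 1 through 3).
All prey of B (C 2) are at level 2 or above, so B is at level 1 + 2 = 3.
Every consumer has at least one prey at level 2 or below, so none exceeds level 3.

3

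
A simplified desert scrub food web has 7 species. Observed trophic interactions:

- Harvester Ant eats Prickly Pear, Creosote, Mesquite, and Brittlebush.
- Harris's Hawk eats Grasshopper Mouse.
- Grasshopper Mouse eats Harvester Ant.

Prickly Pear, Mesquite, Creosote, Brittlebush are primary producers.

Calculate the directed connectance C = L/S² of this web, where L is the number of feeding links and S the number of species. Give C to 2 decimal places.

C = 0.12

The web has S = 7 species and L = 6 feeding links.
C = L / S² = 6 / 49 = 0.1224 ≈ 0.12.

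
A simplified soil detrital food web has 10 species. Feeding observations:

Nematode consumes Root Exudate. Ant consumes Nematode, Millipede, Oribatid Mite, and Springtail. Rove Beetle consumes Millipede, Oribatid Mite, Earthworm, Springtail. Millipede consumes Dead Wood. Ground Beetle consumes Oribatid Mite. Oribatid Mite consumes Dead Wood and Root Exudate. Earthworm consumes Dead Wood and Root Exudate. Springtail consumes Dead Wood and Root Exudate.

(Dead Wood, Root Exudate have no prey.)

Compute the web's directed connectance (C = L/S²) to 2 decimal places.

The web has S = 10 species and L = 17 feeding links.
C = L / S² = 17 / 100 = 0.1700 ≈ 0.17.

C = 0.17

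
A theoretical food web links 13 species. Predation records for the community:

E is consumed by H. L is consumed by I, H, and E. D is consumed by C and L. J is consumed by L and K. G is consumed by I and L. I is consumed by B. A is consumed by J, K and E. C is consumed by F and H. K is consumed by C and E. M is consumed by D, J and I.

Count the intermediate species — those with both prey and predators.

7

Intermediate species (has both prey and predators): D, J, L, K, E, C, I.
Count: 7.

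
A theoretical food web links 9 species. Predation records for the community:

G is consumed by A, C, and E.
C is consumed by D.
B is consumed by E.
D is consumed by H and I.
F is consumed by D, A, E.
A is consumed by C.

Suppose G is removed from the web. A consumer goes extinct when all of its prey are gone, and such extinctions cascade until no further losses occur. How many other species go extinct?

0

Remove G.
Every predator of it retains at least one other prey: E still has F, B; A still has F; C still has A.
No consumer loses all prey, so no secondary extinctions occur.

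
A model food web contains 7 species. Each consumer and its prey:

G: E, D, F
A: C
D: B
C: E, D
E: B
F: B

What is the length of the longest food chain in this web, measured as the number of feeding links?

3 links

One longest chain: B → E → C → A.
It has 4 species and 3 links.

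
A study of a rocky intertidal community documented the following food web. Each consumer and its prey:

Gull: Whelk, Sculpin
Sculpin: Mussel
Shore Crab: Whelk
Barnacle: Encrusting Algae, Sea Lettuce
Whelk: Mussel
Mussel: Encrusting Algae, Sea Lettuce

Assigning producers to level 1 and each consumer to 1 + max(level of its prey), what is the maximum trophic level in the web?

Producers (level 1): Encrusting Algae, Sea Lettuce.
Encrusting Algae → Mussel → Whelk → Gull gives Gull level 4.
No species has a prey at level 4, so no species reaches level 5.

4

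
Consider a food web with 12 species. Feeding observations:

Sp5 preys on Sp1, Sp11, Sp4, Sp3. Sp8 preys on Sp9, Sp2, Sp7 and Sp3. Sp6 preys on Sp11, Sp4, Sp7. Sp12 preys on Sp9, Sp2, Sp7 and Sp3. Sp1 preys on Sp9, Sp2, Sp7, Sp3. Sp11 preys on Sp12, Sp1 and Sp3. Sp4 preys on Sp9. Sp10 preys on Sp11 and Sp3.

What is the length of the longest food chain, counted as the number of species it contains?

4 species

One longest chain: Sp9 → Sp1 → Sp11 → Sp5.
It has 4 species and 3 links.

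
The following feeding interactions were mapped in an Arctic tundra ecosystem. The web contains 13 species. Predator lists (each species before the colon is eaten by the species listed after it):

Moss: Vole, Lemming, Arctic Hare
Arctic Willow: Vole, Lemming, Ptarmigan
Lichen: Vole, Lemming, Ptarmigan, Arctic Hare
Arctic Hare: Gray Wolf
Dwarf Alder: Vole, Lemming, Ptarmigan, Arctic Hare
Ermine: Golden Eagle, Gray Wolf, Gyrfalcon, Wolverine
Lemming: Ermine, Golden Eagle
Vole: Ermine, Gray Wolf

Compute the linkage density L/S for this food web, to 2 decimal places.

L/S = 1.77

There are L = 23 links among S = 13 species.
L/S = 23/13 = 1.7692 ≈ 1.77.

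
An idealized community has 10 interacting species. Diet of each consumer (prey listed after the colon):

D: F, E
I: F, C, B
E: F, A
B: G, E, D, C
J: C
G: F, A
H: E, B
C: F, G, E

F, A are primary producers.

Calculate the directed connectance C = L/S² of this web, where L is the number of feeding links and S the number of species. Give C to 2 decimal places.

C = 0.19

The web has S = 10 species and L = 19 feeding links.
C = L / S² = 19 / 100 = 0.1900 ≈ 0.19.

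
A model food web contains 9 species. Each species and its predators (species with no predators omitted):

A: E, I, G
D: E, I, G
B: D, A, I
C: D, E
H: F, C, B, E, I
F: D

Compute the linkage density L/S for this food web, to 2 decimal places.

L/S = 1.89

There are L = 17 links among S = 9 species.
L/S = 17/9 = 1.8889 ≈ 1.89.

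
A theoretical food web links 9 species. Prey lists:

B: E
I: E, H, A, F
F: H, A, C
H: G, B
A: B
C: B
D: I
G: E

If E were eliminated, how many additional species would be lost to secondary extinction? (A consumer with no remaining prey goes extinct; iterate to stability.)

8

Remove E.
Round 1: G (all prey gone), B (all prey gone) → extinct.
Round 2: H (all prey gone), A (all prey gone), C (all prey gone) → extinct.
Round 3: F (all prey gone) → extinct.
Round 4: I (all prey gone) → extinct.
Round 5: D (all prey gone) → extinct.
No further losses. Total secondary extinctions: 8.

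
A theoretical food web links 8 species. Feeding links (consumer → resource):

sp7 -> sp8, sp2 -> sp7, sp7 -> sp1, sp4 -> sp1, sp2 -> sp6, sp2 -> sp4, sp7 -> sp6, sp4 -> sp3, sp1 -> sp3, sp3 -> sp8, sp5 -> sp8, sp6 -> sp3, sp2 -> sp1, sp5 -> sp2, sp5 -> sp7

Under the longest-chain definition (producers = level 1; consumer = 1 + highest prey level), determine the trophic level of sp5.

sp8 is a producer → level 1.
sp3 eats sp8 → level 2.
sp1 eats sp3 → level 3.
sp4 eats sp1 (level 3); other prey at levels: sp3 2 → level 4.
sp2 eats sp4 (level 4); other prey at levels: sp1 3, sp6 3, sp7 4 → level 5.
sp5 eats sp2 (level 5); other prey at levels: sp8 1, sp7 4 → level 6.

Trophic level 6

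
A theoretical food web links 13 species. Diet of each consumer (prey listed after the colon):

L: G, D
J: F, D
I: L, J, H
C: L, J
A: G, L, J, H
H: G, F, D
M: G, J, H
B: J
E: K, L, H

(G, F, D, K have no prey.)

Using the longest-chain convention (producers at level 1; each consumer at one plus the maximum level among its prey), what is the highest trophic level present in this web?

Producers (level 1): G, F, D, K.
G → L → E gives E level 3.
No species has a prey at level 3, so no species reaches level 4.

3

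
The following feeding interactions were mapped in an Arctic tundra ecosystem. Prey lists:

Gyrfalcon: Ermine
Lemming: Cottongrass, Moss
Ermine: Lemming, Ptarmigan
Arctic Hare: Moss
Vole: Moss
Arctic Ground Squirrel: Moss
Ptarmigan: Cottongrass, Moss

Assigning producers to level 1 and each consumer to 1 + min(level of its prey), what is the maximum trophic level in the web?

4

Producers (level 1): Cottongrass, Moss.
Following each consumer down to its lowest-level prey: Cottongrass → Lemming → Ermine → Gyrfalcon (levels 1 through 4).
All prey of Gyrfalcon (Ermine 3) are at level 3 or above, so Gyrfalcon is at level 1 + 3 = 4.
Every consumer has at least one prey at level 3 or below, so none exceeds level 4.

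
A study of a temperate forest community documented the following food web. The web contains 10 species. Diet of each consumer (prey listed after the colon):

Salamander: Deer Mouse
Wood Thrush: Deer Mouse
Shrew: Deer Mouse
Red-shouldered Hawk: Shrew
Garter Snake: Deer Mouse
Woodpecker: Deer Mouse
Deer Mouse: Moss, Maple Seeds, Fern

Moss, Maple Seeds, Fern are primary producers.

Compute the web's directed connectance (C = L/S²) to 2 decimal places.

The web has S = 10 species and L = 9 feeding links.
C = L / S² = 9 / 100 = 0.0900 ≈ 0.09.

C = 0.09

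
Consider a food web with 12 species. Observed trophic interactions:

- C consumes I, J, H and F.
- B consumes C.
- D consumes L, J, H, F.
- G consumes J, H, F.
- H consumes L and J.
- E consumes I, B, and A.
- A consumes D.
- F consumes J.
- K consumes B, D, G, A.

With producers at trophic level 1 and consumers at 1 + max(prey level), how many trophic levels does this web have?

Producers (level 1): L, J, I.
L → H → C → B → K gives K level 5.
No species has a prey at level 5, so no species reaches level 6.

5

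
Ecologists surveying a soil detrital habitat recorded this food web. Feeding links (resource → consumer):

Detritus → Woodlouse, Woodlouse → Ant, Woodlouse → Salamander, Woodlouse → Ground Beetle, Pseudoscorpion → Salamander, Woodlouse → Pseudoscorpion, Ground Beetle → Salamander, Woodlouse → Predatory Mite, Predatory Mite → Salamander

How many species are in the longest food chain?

One longest chain: Detritus → Woodlouse → Predatory Mite → Salamander.
It has 4 species and 3 links.

4 species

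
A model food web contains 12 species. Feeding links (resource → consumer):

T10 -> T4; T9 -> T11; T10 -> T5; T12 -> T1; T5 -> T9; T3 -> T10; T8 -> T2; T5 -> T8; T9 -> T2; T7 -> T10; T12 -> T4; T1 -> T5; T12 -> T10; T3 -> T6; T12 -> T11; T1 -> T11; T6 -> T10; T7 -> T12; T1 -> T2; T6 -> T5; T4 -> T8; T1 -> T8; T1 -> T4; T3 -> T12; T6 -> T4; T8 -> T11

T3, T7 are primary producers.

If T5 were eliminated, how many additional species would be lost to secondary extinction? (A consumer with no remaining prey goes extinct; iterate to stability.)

1

Remove T5.
Round 1: T9 (all prey gone) → extinct.
No further losses. Total secondary extinctions: 1.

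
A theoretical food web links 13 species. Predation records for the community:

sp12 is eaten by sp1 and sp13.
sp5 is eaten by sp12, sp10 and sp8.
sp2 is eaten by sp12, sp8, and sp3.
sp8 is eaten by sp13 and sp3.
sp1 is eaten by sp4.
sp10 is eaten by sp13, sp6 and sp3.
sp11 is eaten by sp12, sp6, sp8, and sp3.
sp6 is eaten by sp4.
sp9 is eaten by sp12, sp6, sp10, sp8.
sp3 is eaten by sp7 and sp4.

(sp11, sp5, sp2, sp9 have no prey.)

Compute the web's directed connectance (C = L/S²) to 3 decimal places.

C = 0.148

The web has S = 13 species and L = 25 feeding links.
C = L / S² = 25 / 169 = 0.1479 ≈ 0.148.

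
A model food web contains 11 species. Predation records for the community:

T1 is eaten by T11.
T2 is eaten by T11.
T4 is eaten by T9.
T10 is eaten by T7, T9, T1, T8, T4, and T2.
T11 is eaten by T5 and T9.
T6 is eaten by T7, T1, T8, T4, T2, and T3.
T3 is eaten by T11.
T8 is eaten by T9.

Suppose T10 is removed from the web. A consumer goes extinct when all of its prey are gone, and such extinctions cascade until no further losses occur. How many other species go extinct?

Remove T10.
Every predator of it retains at least one other prey: T1 still has T6; T7 still has T6; T8 still has T6; T2 still has T6; T4 still has T6; T9 still has T8, T4, T11.
No consumer loses all prey, so no secondary extinctions occur.

0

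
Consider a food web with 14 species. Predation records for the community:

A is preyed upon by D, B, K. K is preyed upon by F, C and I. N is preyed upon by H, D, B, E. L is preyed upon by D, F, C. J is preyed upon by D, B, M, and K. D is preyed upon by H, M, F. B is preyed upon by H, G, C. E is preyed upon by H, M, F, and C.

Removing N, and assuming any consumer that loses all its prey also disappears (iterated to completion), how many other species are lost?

Remove N.
Round 1: E (all prey gone) → extinct.
No further losses. Total secondary extinctions: 1.

1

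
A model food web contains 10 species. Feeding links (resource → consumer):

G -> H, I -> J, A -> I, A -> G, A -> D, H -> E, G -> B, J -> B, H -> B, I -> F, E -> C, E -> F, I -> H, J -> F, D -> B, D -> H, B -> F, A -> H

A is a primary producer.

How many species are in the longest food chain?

One longest chain: A → I → H → B → F.
It has 5 species and 4 links.

5 species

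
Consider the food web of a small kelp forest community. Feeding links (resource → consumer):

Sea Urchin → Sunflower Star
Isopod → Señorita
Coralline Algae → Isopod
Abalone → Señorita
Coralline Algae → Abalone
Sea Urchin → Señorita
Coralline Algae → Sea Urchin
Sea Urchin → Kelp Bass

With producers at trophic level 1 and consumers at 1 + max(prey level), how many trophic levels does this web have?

3

Producers (level 1): Coralline Algae.
Coralline Algae → Sea Urchin → Sunflower Star gives Sunflower Star level 3.
No species has a prey at level 3, so no species reaches level 4.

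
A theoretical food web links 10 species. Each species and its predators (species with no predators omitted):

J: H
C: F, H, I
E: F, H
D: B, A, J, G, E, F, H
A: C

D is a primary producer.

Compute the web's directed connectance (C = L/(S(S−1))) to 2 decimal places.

The web has S = 10 species and L = 14 feeding links.
C = L / (S(S−1)) = 14 / 90 = 0.1556 ≈ 0.16.

C = 0.16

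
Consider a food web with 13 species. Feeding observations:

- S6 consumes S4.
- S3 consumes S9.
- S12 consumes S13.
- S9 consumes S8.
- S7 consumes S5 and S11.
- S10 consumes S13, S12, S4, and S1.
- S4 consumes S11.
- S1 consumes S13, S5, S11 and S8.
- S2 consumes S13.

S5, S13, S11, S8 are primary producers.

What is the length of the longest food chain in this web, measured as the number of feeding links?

One longest chain: S13 → S12 → S10.
It has 3 species and 2 links.

2 links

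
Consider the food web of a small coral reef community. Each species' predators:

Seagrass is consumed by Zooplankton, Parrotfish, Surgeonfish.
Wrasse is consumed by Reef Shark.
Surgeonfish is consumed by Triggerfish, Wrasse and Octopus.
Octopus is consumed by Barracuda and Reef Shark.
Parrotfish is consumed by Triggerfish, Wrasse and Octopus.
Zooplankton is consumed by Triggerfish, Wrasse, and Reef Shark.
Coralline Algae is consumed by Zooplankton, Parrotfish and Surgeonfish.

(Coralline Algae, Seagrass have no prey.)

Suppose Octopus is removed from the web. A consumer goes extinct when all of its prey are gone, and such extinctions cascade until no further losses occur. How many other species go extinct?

1

Remove Octopus.
Round 1: Barracuda (all prey gone) → extinct.
No further losses. Total secondary extinctions: 1.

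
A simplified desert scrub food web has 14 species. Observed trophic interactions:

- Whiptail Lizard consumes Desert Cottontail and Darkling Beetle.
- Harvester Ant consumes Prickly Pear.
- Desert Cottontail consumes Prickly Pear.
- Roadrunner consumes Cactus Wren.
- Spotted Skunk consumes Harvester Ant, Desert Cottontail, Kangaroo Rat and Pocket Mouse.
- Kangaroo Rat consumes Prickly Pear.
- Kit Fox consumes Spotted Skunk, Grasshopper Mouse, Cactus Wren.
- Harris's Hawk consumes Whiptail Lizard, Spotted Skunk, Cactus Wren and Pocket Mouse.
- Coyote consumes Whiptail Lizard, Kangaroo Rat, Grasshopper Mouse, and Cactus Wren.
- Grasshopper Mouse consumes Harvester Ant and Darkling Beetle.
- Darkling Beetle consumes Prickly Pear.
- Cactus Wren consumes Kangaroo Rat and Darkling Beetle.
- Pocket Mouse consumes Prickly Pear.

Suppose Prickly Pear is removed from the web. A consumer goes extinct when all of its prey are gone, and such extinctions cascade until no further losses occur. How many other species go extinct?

13

Remove Prickly Pear.
Round 1: Pocket Mouse (all prey gone), Harvester Ant (all prey gone), Kangaroo Rat (all prey gone), Desert Cottontail (all prey gone), Darkling Beetle (all prey gone) → extinct.
Round 2: Whiptail Lizard (all prey gone), Cactus Wren (all prey gone), Spotted Skunk (all prey gone), Grasshopper Mouse (all prey gone) → extinct.
Round 3: Roadrunner (all prey gone), Coyote (all prey gone), Harris's Hawk (all prey gone), Kit Fox (all prey gone) → extinct.
No further losses. Total secondary extinctions: 13.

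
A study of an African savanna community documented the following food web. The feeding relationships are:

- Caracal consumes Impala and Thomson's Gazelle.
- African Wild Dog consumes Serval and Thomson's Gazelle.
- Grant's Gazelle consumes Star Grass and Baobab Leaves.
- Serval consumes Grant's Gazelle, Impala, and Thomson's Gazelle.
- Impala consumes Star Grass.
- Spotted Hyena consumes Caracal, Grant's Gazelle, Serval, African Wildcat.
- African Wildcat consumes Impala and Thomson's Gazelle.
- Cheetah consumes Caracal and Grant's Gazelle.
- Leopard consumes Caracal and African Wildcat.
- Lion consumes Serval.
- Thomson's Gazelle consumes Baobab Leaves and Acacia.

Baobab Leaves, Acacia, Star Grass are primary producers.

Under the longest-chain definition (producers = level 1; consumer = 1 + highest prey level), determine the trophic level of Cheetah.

Baobab Leaves is a producer → level 1.
Thomson's Gazelle eats Baobab Leaves (level 1); other prey at levels: Acacia 1 → level 2.
Caracal eats Thomson's Gazelle (level 2); other prey at levels: Impala 2 → level 3.
Cheetah eats Caracal (level 3); other prey at levels: Grant's Gazelle 2 → level 4.

Trophic level 4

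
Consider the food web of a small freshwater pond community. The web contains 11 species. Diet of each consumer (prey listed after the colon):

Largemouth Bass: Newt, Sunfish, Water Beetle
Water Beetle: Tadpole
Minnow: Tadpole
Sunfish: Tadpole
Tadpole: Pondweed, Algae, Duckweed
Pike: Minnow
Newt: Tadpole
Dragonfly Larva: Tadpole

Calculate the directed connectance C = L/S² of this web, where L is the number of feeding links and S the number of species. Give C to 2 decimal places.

C = 0.10

The web has S = 11 species and L = 12 feeding links.
C = L / S² = 12 / 121 = 0.0992 ≈ 0.10.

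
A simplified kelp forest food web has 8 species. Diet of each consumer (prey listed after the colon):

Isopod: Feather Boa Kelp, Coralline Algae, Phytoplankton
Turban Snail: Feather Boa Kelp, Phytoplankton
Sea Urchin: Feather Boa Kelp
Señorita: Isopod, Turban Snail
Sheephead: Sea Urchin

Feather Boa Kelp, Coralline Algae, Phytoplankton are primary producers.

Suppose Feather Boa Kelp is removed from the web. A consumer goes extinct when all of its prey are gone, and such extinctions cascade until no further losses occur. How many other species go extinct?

Remove Feather Boa Kelp.
Round 1: Sea Urchin (all prey gone) → extinct.
Round 2: Sheephead (all prey gone) → extinct.
No further losses. Total secondary extinctions: 2.

2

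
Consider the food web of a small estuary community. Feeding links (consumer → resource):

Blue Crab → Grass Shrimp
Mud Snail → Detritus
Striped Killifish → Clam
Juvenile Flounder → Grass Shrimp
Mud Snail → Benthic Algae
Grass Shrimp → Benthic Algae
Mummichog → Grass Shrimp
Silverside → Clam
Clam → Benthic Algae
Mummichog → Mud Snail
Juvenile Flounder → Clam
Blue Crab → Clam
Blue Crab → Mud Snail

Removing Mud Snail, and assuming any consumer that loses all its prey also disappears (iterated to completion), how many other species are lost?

0

Remove Mud Snail.
Every predator of it retains at least one other prey: Blue Crab still has Clam, Grass Shrimp; Mummichog still has Grass Shrimp.
No consumer loses all prey, so no secondary extinctions occur.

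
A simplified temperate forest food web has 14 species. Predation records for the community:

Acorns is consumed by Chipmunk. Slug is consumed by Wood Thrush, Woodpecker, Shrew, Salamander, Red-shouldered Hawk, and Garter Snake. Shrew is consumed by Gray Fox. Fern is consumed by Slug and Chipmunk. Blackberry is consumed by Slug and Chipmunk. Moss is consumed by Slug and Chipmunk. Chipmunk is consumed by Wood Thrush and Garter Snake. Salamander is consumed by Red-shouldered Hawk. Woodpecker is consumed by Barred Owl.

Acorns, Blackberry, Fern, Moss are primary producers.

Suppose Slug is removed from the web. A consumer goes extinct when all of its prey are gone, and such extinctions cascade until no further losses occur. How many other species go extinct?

6

Remove Slug.
Round 1: Shrew (all prey gone), Woodpecker (all prey gone), Salamander (all prey gone) → extinct.
Round 2: Red-shouldered Hawk (all prey gone), Barred Owl (all prey gone), Gray Fox (all prey gone) → extinct.
No further losses. Total secondary extinctions: 6.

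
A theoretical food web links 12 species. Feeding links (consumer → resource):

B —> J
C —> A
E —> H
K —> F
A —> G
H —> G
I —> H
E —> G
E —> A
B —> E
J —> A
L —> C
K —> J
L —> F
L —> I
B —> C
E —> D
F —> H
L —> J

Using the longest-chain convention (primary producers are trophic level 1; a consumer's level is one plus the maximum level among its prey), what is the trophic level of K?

Trophic level 4

G is a producer → level 1.
H eats G → level 2.
F eats H → level 3.
K eats F (level 3); other prey at levels: J 3 → level 4.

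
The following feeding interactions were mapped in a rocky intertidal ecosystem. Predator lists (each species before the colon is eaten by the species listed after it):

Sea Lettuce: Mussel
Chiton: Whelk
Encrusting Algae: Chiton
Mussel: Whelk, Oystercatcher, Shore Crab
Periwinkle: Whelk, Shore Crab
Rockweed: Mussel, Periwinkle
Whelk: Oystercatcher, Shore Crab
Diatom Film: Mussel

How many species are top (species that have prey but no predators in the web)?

Top species (has prey, but nothing eats it): Oystercatcher, Shore Crab.
Count: 2.

2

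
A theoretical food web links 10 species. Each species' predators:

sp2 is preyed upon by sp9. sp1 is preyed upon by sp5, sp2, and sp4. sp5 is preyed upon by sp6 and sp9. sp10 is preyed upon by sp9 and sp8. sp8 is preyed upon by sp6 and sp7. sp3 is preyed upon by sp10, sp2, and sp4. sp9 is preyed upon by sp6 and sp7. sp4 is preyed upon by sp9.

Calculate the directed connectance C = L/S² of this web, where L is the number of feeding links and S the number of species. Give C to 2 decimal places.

C = 0.16

The web has S = 10 species and L = 16 feeding links.
C = L / S² = 16 / 100 = 0.1600 ≈ 0.16.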